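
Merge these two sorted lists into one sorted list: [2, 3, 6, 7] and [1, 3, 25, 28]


List A: [2, 3, 6, 7]
List B: [1, 3, 25, 28]
Repeatedly compare the front elements and take the smaller:
  2 vs 1 -> take 1
  2 vs 3 -> take 2
  3 vs 3 -> take 3
  6 vs 3 -> take 3
  6 vs 25 -> take 6
  7 vs 25 -> take 7
  A is exhausted; append the rest of B: [25, 28]
Final answer: [1, 2, 3, 3, 6, 7, 25, 28]


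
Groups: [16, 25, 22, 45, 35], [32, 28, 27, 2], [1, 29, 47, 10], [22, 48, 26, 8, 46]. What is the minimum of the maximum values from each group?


Find max of each group:
  Group 1: [16, 25, 22, 45, 35] -> max = 45
  Group 2: [32, 28, 27, 2] -> max = 32
  Group 3: [1, 29, 47, 10] -> max = 47
  Group 4: [22, 48, 26, 8, 46] -> max = 48
Maxes: [45, 32, 47, 48]
Minimum of maxes = 32
Final answer: 32


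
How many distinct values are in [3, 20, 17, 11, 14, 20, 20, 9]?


List all unique values:
Distinct values: [3, 9, 11, 14, 17, 20]
Count = 6
Final answer: 6


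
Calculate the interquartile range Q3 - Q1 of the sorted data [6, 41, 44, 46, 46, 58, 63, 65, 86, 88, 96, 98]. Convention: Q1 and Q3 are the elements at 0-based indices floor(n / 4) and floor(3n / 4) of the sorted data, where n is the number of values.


The data has n = 12 elements.
Q1 index = floor(12 / 4) = floor(3) = 3; Q3 index = floor(3 * 12 / 4) = floor(9) = 9
Q1 = element at index 3 = 46
Q3 = element at index 9 = 88
IQR = 88 - 46 = 42
Final answer: 42


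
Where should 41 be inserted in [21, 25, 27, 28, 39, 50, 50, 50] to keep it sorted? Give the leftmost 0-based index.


List is sorted: [21, 25, 27, 28, 39, 50, 50, 50]
We need the leftmost position where 41 can be inserted, i.e. the first index whose element is >= 41 (or the end of the list if none is).
Binary search with low=0, high=8 (0-based indices):
  low=0, high=8, mid=4: a[4]=39 < 41, so low = 5
  low=5, high=8, mid=6: a[6]=50 >= 41, so high = 6
  low=5, high=6, mid=5: a[5]=50 >= 41, so high = 5
Now low = high = 5, so the insertion index is 5.
Final answer: 5


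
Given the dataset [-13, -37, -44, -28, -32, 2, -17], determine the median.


First, sort the list: [-44, -37, -32, -28, -17, -13, 2]
The list has 7 elements (odd count).
The middle index is 3 (0-based), and the element there is -28.
Final answer: -28


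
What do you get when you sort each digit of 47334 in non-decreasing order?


The number 47334 has digits: 4, 7, 3, 3, 4
Sorted: 3, 3, 4, 4, 7
Joining the sorted digits gives the result.
Final answer: 33447


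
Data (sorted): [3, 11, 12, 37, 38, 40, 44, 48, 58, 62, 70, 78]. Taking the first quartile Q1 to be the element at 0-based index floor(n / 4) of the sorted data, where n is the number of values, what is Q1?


The list has n = 12 elements.
Q1 index = floor(12 / 4) = floor(3) = 3
Counting from index 0 in the sorted data, the element at index 3 is 37.
Final answer: 37


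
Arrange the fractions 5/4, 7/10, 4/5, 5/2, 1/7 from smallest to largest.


Convert to decimal for comparison:
  5/4 = 1.25
  7/10 = 0.7
  4/5 = 0.8
  5/2 = 2.5
  1/7 = 0.1429
Decimals in increasing order: 0.1429 < 0.7 < 0.8 < 1.25 < 2.5
Writing each back as its fraction gives the sorted order.
Final answer: 1/7, 7/10, 4/5, 5/4, 5/2


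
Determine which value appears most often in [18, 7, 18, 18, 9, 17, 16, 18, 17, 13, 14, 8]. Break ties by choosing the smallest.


Count the frequency of each value:
  7 appears 1 time(s)
  8 appears 1 time(s)
  9 appears 1 time(s)
  13 appears 1 time(s)
  14 appears 1 time(s)
  16 appears 1 time(s)
  17 appears 2 time(s)
  18 appears 4 time(s)
Maximum frequency is 4.
Only 18 reaches that frequency, so it is the mode.
Final answer: 18


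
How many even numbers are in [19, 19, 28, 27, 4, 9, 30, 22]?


Check each element:
  19 is odd
  19 is odd
  28 is even
  27 is odd
  4 is even
  9 is odd
  30 is even
  22 is even
Evens: [28, 4, 30, 22]
Count of evens = 4
Final answer: 4


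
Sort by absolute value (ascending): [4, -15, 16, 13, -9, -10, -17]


Compute absolute values:
  |4| = 4
  |-15| = 15
  |16| = 16
  |13| = 13
  |-9| = 9
  |-10| = 10
  |-17| = 17
Absolute values in increasing order: 4 < 9 < 10 < 13 < 15 < 16 < 17
Listing the original numbers in that order gives the answer.
Final answer: [4, -9, -10, 13, -15, 16, -17]


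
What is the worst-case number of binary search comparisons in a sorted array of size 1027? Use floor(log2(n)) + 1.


Binary search halves the search space each step.
Maximum comparisons = floor(log2(1027)) + 1
log2(1027) = 10.0042
floor(log2(1027)) = 10, so 10 + 1 = 11
Final answer: 11


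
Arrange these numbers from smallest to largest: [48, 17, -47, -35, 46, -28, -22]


Original list: [48, 17, -47, -35, 46, -28, -22]
Repeatedly take the smallest remaining element:
  Remaining [48, 17, -47, -35, 46, -28, -22] -> smallest is -47
  Remaining [48, 17, -35, 46, -28, -22] -> smallest is -35
  Remaining [48, 17, 46, -28, -22] -> smallest is -28
  Remaining [48, 17, 46, -22] -> smallest is -22
  Remaining [48, 17, 46] -> smallest is 17
  Remaining [48, 46] -> smallest is 46
  Remaining [48] -> smallest is 48
Collecting the picks in order gives the sorted list.
Final answer: [-47, -35, -28, -22, 17, 46, 48]


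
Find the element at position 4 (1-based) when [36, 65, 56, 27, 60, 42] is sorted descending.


Sort descending: [65, 60, 56, 42, 36, 27]
The 4th element (1-indexed) is at index 3.
Value = 42
Final answer: 42


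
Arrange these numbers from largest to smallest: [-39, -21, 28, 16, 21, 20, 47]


Original list: [-39, -21, 28, 16, 21, 20, 47]
Repeatedly take the largest remaining element:
  Remaining [-39, -21, 28, 16, 21, 20, 47] -> largest is 47
  Remaining [-39, -21, 28, 16, 21, 20] -> largest is 28
  Remaining [-39, -21, 16, 21, 20] -> largest is 21
  Remaining [-39, -21, 16, 20] -> largest is 20
  Remaining [-39, -21, 16] -> largest is 16
  Remaining [-39, -21] -> largest is -21
  Remaining [-39] -> largest is -39
Collecting the picks in order gives the descending list.
Final answer: [47, 28, 21, 20, 16, -21, -39]


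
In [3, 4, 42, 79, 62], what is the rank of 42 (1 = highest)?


Sort descending: [79, 62, 42, 4, 3]
Find 42 in the sorted list.
42 is at position 3.
Final answer: 3


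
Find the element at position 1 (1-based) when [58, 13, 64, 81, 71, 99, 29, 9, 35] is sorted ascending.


Sort ascending: [9, 13, 29, 35, 58, 64, 71, 81, 99]
The 1st element (1-indexed) is at index 0.
Value = 9
Final answer: 9


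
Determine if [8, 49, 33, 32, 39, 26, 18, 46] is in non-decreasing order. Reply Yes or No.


Check consecutive pairs:
  8 <= 49? True
  49 <= 33? False
  33 <= 32? False
  32 <= 39? True
  39 <= 26? False
  26 <= 18? False
  18 <= 46? True
4 consecutive pair(s) are out of order, so the list is not sorted.
Final answer: No


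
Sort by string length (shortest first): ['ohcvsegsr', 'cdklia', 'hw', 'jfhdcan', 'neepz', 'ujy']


Compute lengths:
  'ohcvsegsr' has length 9
  'cdklia' has length 6
  'hw' has length 2
  'jfhdcan' has length 7
  'neepz' has length 5
  'ujy' has length 3
Lengths in increasing order: 2 < 3 < 5 < 6 < 7 < 9
Listing the words in that order gives the answer.
Final answer: ['hw', 'ujy', 'neepz', 'cdklia', 'jfhdcan', 'ohcvsegsr']


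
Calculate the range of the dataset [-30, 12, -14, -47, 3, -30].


Maximum value: 12
Minimum value: -47
Range = 12 - (-47) = 59
Final answer: 59


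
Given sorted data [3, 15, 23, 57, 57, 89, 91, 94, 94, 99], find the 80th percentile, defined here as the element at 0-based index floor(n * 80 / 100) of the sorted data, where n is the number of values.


The dataset has n = 10 elements.
Index = floor(10 * 80 / 100) = floor(800 / 100) = floor(8) = 8
Counting from index 0 in the sorted data, the element at index 8 is 94.
Final answer: 94


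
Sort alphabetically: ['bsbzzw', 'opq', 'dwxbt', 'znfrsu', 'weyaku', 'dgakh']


Compare strings character by character (the first differing letter decides):
  'bsbzzw' < 'dgakh' since 'b' < 'd' at position 1
  'dgakh' < 'dwxbt' since 'g' < 'w' at position 2
  'dwxbt' < 'opq' since 'd' < 'o' at position 1
  'opq' < 'weyaku' since 'o' < 'w' at position 1
  'weyaku' < 'znfrsu' since 'w' < 'z' at position 1
Chaining these comparisons gives the alphabetical order.
Final answer: ['bsbzzw', 'dgakh', 'dwxbt', 'opq', 'weyaku', 'znfrsu']


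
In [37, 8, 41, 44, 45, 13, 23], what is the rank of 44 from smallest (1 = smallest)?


Sort ascending: [8, 13, 23, 37, 41, 44, 45]
Find 44 in the sorted list.
44 is at position 6 (1-indexed).
Final answer: 6


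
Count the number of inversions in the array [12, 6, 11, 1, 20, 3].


For each element, count the later elements that are smaller than it:
  12 (index 0): smaller elements after it = [6, 11, 1, 3] -> 4
  6 (index 1): smaller elements after it = [1, 3] -> 2
  11 (index 2): smaller elements after it = [1, 3] -> 2
  1 (index 3): smaller elements after it = [] -> 0
  20 (index 4): smaller elements after it = [3] -> 1
Total inversions = 4 + 2 + 2 + 0 + 1 = 9
Final answer: 9


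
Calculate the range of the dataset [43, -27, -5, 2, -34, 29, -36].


Maximum value: 43
Minimum value: -36
Range = 43 - (-36) = 79
Final answer: 79


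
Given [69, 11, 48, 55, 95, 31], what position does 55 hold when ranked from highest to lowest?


Sort descending: [95, 69, 55, 48, 31, 11]
Find 55 in the sorted list.
55 is at position 3.
Final answer: 3


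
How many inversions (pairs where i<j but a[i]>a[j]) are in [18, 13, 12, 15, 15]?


For each element, count the later elements that are smaller than it:
  18 (index 0): smaller elements after it = [13, 12, 15, 15] -> 4
  13 (index 1): smaller elements after it = [12] -> 1
  12 (index 2): smaller elements after it = [] -> 0
  15 (index 3): smaller elements after it = [] -> 0
Total inversions = 4 + 1 + 0 + 0 = 5
Final answer: 5


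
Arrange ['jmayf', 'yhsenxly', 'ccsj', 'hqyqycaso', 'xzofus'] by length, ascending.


Compute lengths:
  'jmayf' has length 5
  'yhsenxly' has length 8
  'ccsj' has length 4
  'hqyqycaso' has length 9
  'xzofus' has length 6
Lengths in increasing order: 4 < 5 < 6 < 8 < 9
Listing the words in that order gives the answer.
Final answer: ['ccsj', 'jmayf', 'xzofus', 'yhsenxly', 'hqyqycaso']


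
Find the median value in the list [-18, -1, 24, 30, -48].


First, sort the list: [-48, -18, -1, 24, 30]
The list has 5 elements (odd count).
The middle index is 2 (0-based), and the element there is -1.
Final answer: -1


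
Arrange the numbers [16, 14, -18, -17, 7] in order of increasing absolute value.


Compute absolute values:
  |16| = 16
  |14| = 14
  |-18| = 18
  |-17| = 17
  |7| = 7
Absolute values in increasing order: 7 < 14 < 16 < 17 < 18
Listing the original numbers in that order gives the answer.
Final answer: [7, 14, 16, -17, -18]


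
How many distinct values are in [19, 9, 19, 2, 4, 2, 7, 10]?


List all unique values:
Distinct values: [2, 4, 7, 9, 10, 19]
Count = 6
Final answer: 6


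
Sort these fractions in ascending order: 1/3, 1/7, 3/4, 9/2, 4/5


Convert to decimal for comparison:
  1/3 = 0.3333
  1/7 = 0.1429
  3/4 = 0.75
  9/2 = 4.5
  4/5 = 0.8
Decimals in increasing order: 0.1429 < 0.3333 < 0.75 < 0.8 < 4.5
Writing each back as its fraction gives the sorted order.
Final answer: 1/7, 1/3, 3/4, 4/5, 9/2


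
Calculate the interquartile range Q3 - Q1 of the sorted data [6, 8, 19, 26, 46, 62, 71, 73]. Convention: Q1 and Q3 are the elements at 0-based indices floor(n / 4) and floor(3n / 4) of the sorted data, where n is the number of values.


The data has n = 8 elements.
Q1 index = floor(8 / 4) = floor(2) = 2; Q3 index = floor(3 * 8 / 4) = floor(6) = 6
Q1 = element at index 2 = 19
Q3 = element at index 6 = 71
IQR = 71 - 19 = 52
Final answer: 52


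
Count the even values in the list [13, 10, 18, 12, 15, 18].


Check each element:
  13 is odd
  10 is even
  18 is even
  12 is even
  15 is odd
  18 is even
Evens: [10, 18, 12, 18]
Count of evens = 4
Final answer: 4


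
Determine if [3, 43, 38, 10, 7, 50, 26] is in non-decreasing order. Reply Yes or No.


Check consecutive pairs:
  3 <= 43? True
  43 <= 38? False
  38 <= 10? False
  10 <= 7? False
  7 <= 50? True
  50 <= 26? False
4 consecutive pair(s) are out of order, so the list is not sorted.
Final answer: No


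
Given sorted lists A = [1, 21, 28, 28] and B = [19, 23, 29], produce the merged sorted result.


List A: [1, 21, 28, 28]
List B: [19, 23, 29]
Repeatedly compare the front elements and take the smaller:
  1 vs 19 -> take 1
  21 vs 19 -> take 19
  21 vs 23 -> take 21
  28 vs 23 -> take 23
  28 vs 29 -> take 28
  28 vs 29 -> take 28
  A is exhausted; append the rest of B: [29]
Final answer: [1, 19, 21, 23, 28, 28, 29]


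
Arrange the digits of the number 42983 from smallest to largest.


The number 42983 has digits: 4, 2, 9, 8, 3
Sorted: 2, 3, 4, 8, 9
Joining the sorted digits gives the result.
Final answer: 23489


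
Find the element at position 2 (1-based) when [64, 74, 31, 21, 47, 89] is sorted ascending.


Sort ascending: [21, 31, 47, 64, 74, 89]
The 2nd element (1-indexed) is at index 1.
Value = 31
Final answer: 31


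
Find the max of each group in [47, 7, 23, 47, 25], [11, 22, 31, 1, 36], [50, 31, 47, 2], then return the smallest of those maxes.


Find max of each group:
  Group 1: [47, 7, 23, 47, 25] -> max = 47
  Group 2: [11, 22, 31, 1, 36] -> max = 36
  Group 3: [50, 31, 47, 2] -> max = 50
Maxes: [47, 36, 50]
Minimum of maxes = 36
Final answer: 36


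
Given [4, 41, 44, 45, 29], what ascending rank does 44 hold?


Sort ascending: [4, 29, 41, 44, 45]
Find 44 in the sorted list.
44 is at position 4 (1-indexed).
Final answer: 4


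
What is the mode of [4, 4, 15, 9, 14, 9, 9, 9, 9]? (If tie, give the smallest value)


Count the frequency of each value:
  4 appears 2 time(s)
  9 appears 5 time(s)
  14 appears 1 time(s)
  15 appears 1 time(s)
Maximum frequency is 5.
Only 9 reaches that frequency, so it is the mode.
Final answer: 9


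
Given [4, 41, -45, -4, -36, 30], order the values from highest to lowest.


Original list: [4, 41, -45, -4, -36, 30]
Repeatedly take the largest remaining element:
  Remaining [4, 41, -45, -4, -36, 30] -> largest is 41
  Remaining [4, -45, -4, -36, 30] -> largest is 30
  Remaining [4, -45, -4, -36] -> largest is 4
  Remaining [-45, -4, -36] -> largest is -4
  Remaining [-45, -36] -> largest is -36
  Remaining [-45] -> largest is -45
Collecting the picks in order gives the descending list.
Final answer: [41, 30, 4, -4, -36, -45]


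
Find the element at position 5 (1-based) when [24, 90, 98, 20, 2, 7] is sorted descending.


Sort descending: [98, 90, 24, 20, 7, 2]
The 5th element (1-indexed) is at index 4.
Value = 7
Final answer: 7


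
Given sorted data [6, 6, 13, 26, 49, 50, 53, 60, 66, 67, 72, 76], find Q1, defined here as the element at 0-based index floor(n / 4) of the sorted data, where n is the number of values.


The list has n = 12 elements.
Q1 index = floor(12 / 4) = floor(3) = 3
Counting from index 0 in the sorted data, the element at index 3 is 26.
Final answer: 26


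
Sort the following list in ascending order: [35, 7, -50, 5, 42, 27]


Original list: [35, 7, -50, 5, 42, 27]
Repeatedly take the smallest remaining element:
  Remaining [35, 7, -50, 5, 42, 27] -> smallest is -50
  Remaining [35, 7, 5, 42, 27] -> smallest is 5
  Remaining [35, 7, 42, 27] -> smallest is 7
  Remaining [35, 42, 27] -> smallest is 27
  Remaining [35, 42] -> smallest is 35
  Remaining [42] -> smallest is 42
Collecting the picks in order gives the sorted list.
Final answer: [-50, 5, 7, 27, 35, 42]


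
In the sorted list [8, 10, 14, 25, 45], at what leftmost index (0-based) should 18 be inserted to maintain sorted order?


List is sorted: [8, 10, 14, 25, 45]
We need the leftmost position where 18 can be inserted, i.e. the first index whose element is >= 18 (or the end of the list if none is).
Binary search with low=0, high=5 (0-based indices):
  low=0, high=5, mid=2: a[2]=14 < 18, so low = 3
  low=3, high=5, mid=4: a[4]=45 >= 18, so high = 4
  low=3, high=4, mid=3: a[3]=25 >= 18, so high = 3
Now low = high = 3, so the insertion index is 3.
Final answer: 3


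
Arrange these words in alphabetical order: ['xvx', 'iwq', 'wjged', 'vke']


Compare strings character by character (the first differing letter decides):
  'iwq' < 'vke' since 'i' < 'v' at position 1
  'vke' < 'wjged' since 'v' < 'w' at position 1
  'wjged' < 'xvx' since 'w' < 'x' at position 1
Chaining these comparisons gives the alphabetical order.
Final answer: ['iwq', 'vke', 'wjged', 'xvx']


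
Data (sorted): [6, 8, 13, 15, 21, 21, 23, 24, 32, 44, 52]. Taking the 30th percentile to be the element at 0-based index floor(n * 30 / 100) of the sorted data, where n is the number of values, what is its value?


The dataset has n = 11 elements.
Index = floor(11 * 30 / 100) = floor(330 / 100) = floor(3.3) = 3
Counting from index 0 in the sorted data, the element at index 3 is 15.
Final answer: 15


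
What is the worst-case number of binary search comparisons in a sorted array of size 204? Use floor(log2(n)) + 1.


Binary search halves the search space each step.
Maximum comparisons = floor(log2(204)) + 1
log2(204) = 7.6724
floor(log2(204)) = 7, so 7 + 1 = 8
Final answer: 8


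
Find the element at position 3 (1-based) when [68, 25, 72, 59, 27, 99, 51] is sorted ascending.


Sort ascending: [25, 27, 51, 59, 68, 72, 99]
The 3rd element (1-indexed) is at index 2.
Value = 51
Final answer: 51


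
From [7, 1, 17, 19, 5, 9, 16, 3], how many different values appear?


List all unique values:
Distinct values: [1, 3, 5, 7, 9, 16, 17, 19]
Count = 8
Final answer: 8


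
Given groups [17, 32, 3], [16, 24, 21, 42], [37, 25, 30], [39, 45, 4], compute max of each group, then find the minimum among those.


Find max of each group:
  Group 1: [17, 32, 3] -> max = 32
  Group 2: [16, 24, 21, 42] -> max = 42
  Group 3: [37, 25, 30] -> max = 37
  Group 4: [39, 45, 4] -> max = 45
Maxes: [32, 42, 37, 45]
Minimum of maxes = 32
Final answer: 32


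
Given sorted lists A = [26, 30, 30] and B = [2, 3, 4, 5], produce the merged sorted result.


List A: [26, 30, 30]
List B: [2, 3, 4, 5]
Repeatedly compare the front elements and take the smaller:
  26 vs 2 -> take 2
  26 vs 3 -> take 3
  26 vs 4 -> take 4
  26 vs 5 -> take 5
  B is exhausted; append the rest of A: [26, 30, 30]
Final answer: [2, 3, 4, 5, 26, 30, 30]


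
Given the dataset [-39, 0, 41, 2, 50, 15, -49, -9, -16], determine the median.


First, sort the list: [-49, -39, -16, -9, 0, 2, 15, 41, 50]
The list has 9 elements (odd count).
The middle index is 4 (0-based), and the element there is 0.
Final answer: 0


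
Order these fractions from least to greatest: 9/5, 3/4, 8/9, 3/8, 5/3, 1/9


Convert to decimal for comparison:
  9/5 = 1.8
  3/4 = 0.75
  8/9 = 0.8889
  3/8 = 0.375
  5/3 = 1.6667
  1/9 = 0.1111
Decimals in increasing order: 0.1111 < 0.375 < 0.75 < 0.8889 < 1.6667 < 1.8
Writing each back as its fraction gives the sorted order.
Final answer: 1/9, 3/8, 3/4, 8/9, 5/3, 9/5


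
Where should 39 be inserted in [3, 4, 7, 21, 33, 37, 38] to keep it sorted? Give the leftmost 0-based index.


List is sorted: [3, 4, 7, 21, 33, 37, 38]
We need the leftmost position where 39 can be inserted, i.e. the first index whose element is >= 39 (or the end of the list if none is).
Binary search with low=0, high=7 (0-based indices):
  low=0, high=7, mid=3: a[3]=21 < 39, so low = 4
  low=4, high=7, mid=5: a[5]=37 < 39, so low = 6
  low=6, high=7, mid=6: a[6]=38 < 39, so low = 7
Now low = high = 7, so the insertion index is 7.
Final answer: 7


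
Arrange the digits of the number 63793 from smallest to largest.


The number 63793 has digits: 6, 3, 7, 9, 3
Sorted: 3, 3, 6, 7, 9
Joining the sorted digits gives the result.
Final answer: 33679


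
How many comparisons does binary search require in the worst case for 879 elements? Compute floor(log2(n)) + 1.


Binary search halves the search space each step.
Maximum comparisons = floor(log2(879)) + 1
log2(879) = 9.7797
floor(log2(879)) = 9, so 9 + 1 = 10
Final answer: 10


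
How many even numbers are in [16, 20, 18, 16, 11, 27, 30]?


Check each element:
  16 is even
  20 is even
  18 is even
  16 is even
  11 is odd
  27 is odd
  30 is even
Evens: [16, 20, 18, 16, 30]
Count of evens = 5
Final answer: 5


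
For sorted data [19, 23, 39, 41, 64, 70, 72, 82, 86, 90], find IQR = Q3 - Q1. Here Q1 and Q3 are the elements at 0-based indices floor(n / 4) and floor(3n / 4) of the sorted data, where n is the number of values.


The data has n = 10 elements.
Q1 index = floor(10 / 4) = floor(2.5) = 2; Q3 index = floor(3 * 10 / 4) = floor(7.5) = 7
Q1 = element at index 2 = 39
Q3 = element at index 7 = 82
IQR = 82 - 39 = 43
Final answer: 43


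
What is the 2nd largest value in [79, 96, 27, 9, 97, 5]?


Sort descending: [97, 96, 79, 27, 9, 5]
The 2nd element (1-indexed) is at index 1.
Value = 96
Final answer: 96


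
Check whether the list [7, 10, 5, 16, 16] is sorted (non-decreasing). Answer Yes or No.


Check consecutive pairs:
  7 <= 10? True
  10 <= 5? False
  5 <= 16? True
  16 <= 16? True
1 consecutive pair(s) are out of order, so the list is not sorted.
Final answer: No


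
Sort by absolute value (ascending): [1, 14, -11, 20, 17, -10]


Compute absolute values:
  |1| = 1
  |14| = 14
  |-11| = 11
  |20| = 20
  |17| = 17
  |-10| = 10
Absolute values in increasing order: 1 < 10 < 11 < 14 < 17 < 20
Listing the original numbers in that order gives the answer.
Final answer: [1, -10, -11, 14, 17, 20]


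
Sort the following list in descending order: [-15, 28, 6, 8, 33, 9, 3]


Original list: [-15, 28, 6, 8, 33, 9, 3]
Repeatedly take the largest remaining element:
  Remaining [-15, 28, 6, 8, 33, 9, 3] -> largest is 33
  Remaining [-15, 28, 6, 8, 9, 3] -> largest is 28
  Remaining [-15, 6, 8, 9, 3] -> largest is 9
  Remaining [-15, 6, 8, 3] -> largest is 8
  Remaining [-15, 6, 3] -> largest is 6
  Remaining [-15, 3] -> largest is 3
  Remaining [-15] -> largest is -15
Collecting the picks in order gives the descending list.
Final answer: [33, 28, 9, 8, 6, 3, -15]


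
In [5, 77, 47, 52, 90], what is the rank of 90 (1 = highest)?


Sort descending: [90, 77, 52, 47, 5]
Find 90 in the sorted list.
90 is at position 1.
Final answer: 1


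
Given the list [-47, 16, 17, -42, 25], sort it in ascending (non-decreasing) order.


Original list: [-47, 16, 17, -42, 25]
Repeatedly take the smallest remaining element:
  Remaining [-47, 16, 17, -42, 25] -> smallest is -47
  Remaining [16, 17, -42, 25] -> smallest is -42
  Remaining [16, 17, 25] -> smallest is 16
  Remaining [17, 25] -> smallest is 17
  Remaining [25] -> smallest is 25
Collecting the picks in order gives the sorted list.
Final answer: [-47, -42, 16, 17, 25]


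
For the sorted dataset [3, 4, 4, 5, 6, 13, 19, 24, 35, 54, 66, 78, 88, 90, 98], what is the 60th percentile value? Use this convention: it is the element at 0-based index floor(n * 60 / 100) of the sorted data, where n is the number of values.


The dataset has n = 15 elements.
Index = floor(15 * 60 / 100) = floor(900 / 100) = floor(9) = 9
Counting from index 0 in the sorted data, the element at index 9 is 54.
Final answer: 54


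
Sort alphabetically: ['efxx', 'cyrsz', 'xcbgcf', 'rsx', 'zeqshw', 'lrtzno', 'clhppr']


Compare strings character by character (the first differing letter decides):
  'clhppr' < 'cyrsz' since 'l' < 'y' at position 2
  'cyrsz' < 'efxx' since 'c' < 'e' at position 1
  'efxx' < 'lrtzno' since 'e' < 'l' at position 1
  'lrtzno' < 'rsx' since 'l' < 'r' at position 1
  'rsx' < 'xcbgcf' since 'r' < 'x' at position 1
  'xcbgcf' < 'zeqshw' since 'x' < 'z' at position 1
Chaining these comparisons gives the alphabetical order.
Final answer: ['clhppr', 'cyrsz', 'efxx', 'lrtzno', 'rsx', 'xcbgcf', 'zeqshw']


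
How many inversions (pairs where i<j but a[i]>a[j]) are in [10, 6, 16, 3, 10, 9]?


For each element, count the later elements that are smaller than it:
  10 (index 0): smaller elements after it = [6, 3, 9] -> 3
  6 (index 1): smaller elements after it = [3] -> 1
  16 (index 2): smaller elements after it = [3, 10, 9] -> 3
  3 (index 3): smaller elements after it = [] -> 0
  10 (index 4): smaller elements after it = [9] -> 1
Total inversions = 3 + 1 + 3 + 0 + 1 = 8
Final answer: 8


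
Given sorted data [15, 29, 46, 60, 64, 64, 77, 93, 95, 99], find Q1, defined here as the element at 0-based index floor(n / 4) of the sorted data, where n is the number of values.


The list has n = 10 elements.
Q1 index = floor(10 / 4) = floor(2.5) = 2
Counting from index 0 in the sorted data, the element at index 2 is 46.
Final answer: 46


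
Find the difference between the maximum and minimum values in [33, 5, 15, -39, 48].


Maximum value: 48
Minimum value: -39
Range = 48 - (-39) = 87
Final answer: 87


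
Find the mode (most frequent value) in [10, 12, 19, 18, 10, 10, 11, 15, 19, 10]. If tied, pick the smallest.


Count the frequency of each value:
  10 appears 4 time(s)
  11 appears 1 time(s)
  12 appears 1 time(s)
  15 appears 1 time(s)
  18 appears 1 time(s)
  19 appears 2 time(s)
Maximum frequency is 4.
Only 10 reaches that frequency, so it is the mode.
Final answer: 10


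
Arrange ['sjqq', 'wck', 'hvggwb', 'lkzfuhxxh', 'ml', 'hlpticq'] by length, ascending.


Compute lengths:
  'sjqq' has length 4
  'wck' has length 3
  'hvggwb' has length 6
  'lkzfuhxxh' has length 9
  'ml' has length 2
  'hlpticq' has length 7
Lengths in increasing order: 2 < 3 < 4 < 6 < 7 < 9
Listing the words in that order gives the answer.
Final answer: ['ml', 'wck', 'sjqq', 'hvggwb', 'hlpticq', 'lkzfuhxxh']


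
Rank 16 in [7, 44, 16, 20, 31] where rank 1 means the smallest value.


Sort ascending: [7, 16, 20, 31, 44]
Find 16 in the sorted list.
16 is at position 2 (1-indexed).
Final answer: 2


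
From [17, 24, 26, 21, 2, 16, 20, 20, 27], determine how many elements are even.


Check each element:
  17 is odd
  24 is even
  26 is even
  21 is odd
  2 is even
  16 is even
  20 is even
  20 is even
  27 is odd
Evens: [24, 26, 2, 16, 20, 20]
Count of evens = 6
Final answer: 6


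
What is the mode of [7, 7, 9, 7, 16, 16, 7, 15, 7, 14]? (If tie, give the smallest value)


Count the frequency of each value:
  7 appears 5 time(s)
  9 appears 1 time(s)
  14 appears 1 time(s)
  15 appears 1 time(s)
  16 appears 2 time(s)
Maximum frequency is 5.
Only 7 reaches that frequency, so it is the mode.
Final answer: 7


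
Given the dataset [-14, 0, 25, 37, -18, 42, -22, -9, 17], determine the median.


First, sort the list: [-22, -18, -14, -9, 0, 17, 25, 37, 42]
The list has 9 elements (odd count).
The middle index is 4 (0-based), and the element there is 0.
Final answer: 0


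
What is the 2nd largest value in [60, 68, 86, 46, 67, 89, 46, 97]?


Sort descending: [97, 89, 86, 68, 67, 60, 46, 46]
The 2nd element (1-indexed) is at index 1.
Value = 89
Final answer: 89


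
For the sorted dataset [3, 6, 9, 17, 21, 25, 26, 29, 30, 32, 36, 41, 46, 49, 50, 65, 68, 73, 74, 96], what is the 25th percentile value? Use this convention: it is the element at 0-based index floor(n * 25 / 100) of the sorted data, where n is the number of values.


The dataset has n = 20 elements.
Index = floor(20 * 25 / 100) = floor(500 / 100) = floor(5) = 5
Counting from index 0 in the sorted data, the element at index 5 is 25.
Final answer: 25


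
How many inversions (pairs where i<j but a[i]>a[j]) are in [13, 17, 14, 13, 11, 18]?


For each element, count the later elements that are smaller than it:
  13 (index 0): smaller elements after it = [11] -> 1
  17 (index 1): smaller elements after it = [14, 13, 11] -> 3
  14 (index 2): smaller elements after it = [13, 11] -> 2
  13 (index 3): smaller elements after it = [11] -> 1
  11 (index 4): smaller elements after it = [] -> 0
Total inversions = 1 + 3 + 2 + 1 + 0 = 7
Final answer: 7


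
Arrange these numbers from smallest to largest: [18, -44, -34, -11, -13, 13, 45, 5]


Original list: [18, -44, -34, -11, -13, 13, 45, 5]
Repeatedly take the smallest remaining element:
  Remaining [18, -44, -34, -11, -13, 13, 45, 5] -> smallest is -44
  Remaining [18, -34, -11, -13, 13, 45, 5] -> smallest is -34
  Remaining [18, -11, -13, 13, 45, 5] -> smallest is -13
  Remaining [18, -11, 13, 45, 5] -> smallest is -11
  Remaining [18, 13, 45, 5] -> smallest is 5
  Remaining [18, 13, 45] -> smallest is 13
  Remaining [18, 45] -> smallest is 18
  Remaining [45] -> smallest is 45
Collecting the picks in order gives the sorted list.
Final answer: [-44, -34, -13, -11, 5, 13, 18, 45]


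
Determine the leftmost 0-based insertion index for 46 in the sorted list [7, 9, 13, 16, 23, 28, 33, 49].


List is sorted: [7, 9, 13, 16, 23, 28, 33, 49]
We need the leftmost position where 46 can be inserted, i.e. the first index whose element is >= 46 (or the end of the list if none is).
Binary search with low=0, high=8 (0-based indices):
  low=0, high=8, mid=4: a[4]=23 < 46, so low = 5
  low=5, high=8, mid=6: a[6]=33 < 46, so low = 7
  low=7, high=8, mid=7: a[7]=49 >= 46, so high = 7
Now low = high = 7, so the insertion index is 7.
Final answer: 7


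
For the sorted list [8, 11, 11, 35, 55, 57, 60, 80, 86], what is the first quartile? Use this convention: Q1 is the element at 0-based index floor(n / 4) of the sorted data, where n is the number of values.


The list has n = 9 elements.
Q1 index = floor(9 / 4) = floor(2.25) = 2
Counting from index 0 in the sorted data, the element at index 2 is 11.
Final answer: 11


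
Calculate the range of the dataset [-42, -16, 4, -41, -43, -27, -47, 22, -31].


Maximum value: 22
Minimum value: -47
Range = 22 - (-47) = 69
Final answer: 69


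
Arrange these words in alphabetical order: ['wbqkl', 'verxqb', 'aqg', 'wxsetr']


Compare strings character by character (the first differing letter decides):
  'aqg' < 'verxqb' since 'a' < 'v' at position 1
  'verxqb' < 'wbqkl' since 'v' < 'w' at position 1
  'wbqkl' < 'wxsetr' since 'b' < 'x' at position 2
Chaining these comparisons gives the alphabetical order.
Final answer: ['aqg', 'verxqb', 'wbqkl', 'wxsetr']


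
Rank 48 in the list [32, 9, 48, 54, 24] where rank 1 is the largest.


Sort descending: [54, 48, 32, 24, 9]
Find 48 in the sorted list.
48 is at position 2.
Final answer: 2


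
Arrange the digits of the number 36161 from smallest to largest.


The number 36161 has digits: 3, 6, 1, 6, 1
Sorted: 1, 1, 3, 6, 6
Joining the sorted digits gives the result.
Final answer: 11366


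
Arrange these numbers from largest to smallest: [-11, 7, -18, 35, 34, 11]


Original list: [-11, 7, -18, 35, 34, 11]
Repeatedly take the largest remaining element:
  Remaining [-11, 7, -18, 35, 34, 11] -> largest is 35
  Remaining [-11, 7, -18, 34, 11] -> largest is 34
  Remaining [-11, 7, -18, 11] -> largest is 11
  Remaining [-11, 7, -18] -> largest is 7
  Remaining [-11, -18] -> largest is -11
  Remaining [-18] -> largest is -18
Collecting the picks in order gives the descending list.
Final answer: [35, 34, 11, 7, -11, -18]


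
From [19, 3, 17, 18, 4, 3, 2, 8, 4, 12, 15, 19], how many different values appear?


List all unique values:
Distinct values: [2, 3, 4, 8, 12, 15, 17, 18, 19]
Count = 9
Final answer: 9


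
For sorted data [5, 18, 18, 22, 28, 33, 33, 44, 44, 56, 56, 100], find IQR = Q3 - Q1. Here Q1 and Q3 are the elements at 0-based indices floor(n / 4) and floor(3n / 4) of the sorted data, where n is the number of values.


The data has n = 12 elements.
Q1 index = floor(12 / 4) = floor(3) = 3; Q3 index = floor(3 * 12 / 4) = floor(9) = 9
Q1 = element at index 3 = 22
Q3 = element at index 9 = 56
IQR = 56 - 22 = 34
Final answer: 34


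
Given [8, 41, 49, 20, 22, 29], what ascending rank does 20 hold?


Sort ascending: [8, 20, 22, 29, 41, 49]
Find 20 in the sorted list.
20 is at position 2 (1-indexed).
Final answer: 2


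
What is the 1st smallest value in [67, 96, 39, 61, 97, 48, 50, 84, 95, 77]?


Sort ascending: [39, 48, 50, 61, 67, 77, 84, 95, 96, 97]
The 1st element (1-indexed) is at index 0.
Value = 39
Final answer: 39


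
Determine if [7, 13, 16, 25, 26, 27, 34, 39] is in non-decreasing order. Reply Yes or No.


Check consecutive pairs:
  7 <= 13? True
  13 <= 16? True
  16 <= 25? True
  25 <= 26? True
  26 <= 27? True
  27 <= 34? True
  34 <= 39? True
Every consecutive pair is in order, so the list is non-decreasing.
Final answer: Yes


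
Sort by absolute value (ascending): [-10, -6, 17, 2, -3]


Compute absolute values:
  |-10| = 10
  |-6| = 6
  |17| = 17
  |2| = 2
  |-3| = 3
Absolute values in increasing order: 2 < 3 < 6 < 10 < 17
Listing the original numbers in that order gives the answer.
Final answer: [2, -3, -6, -10, 17]


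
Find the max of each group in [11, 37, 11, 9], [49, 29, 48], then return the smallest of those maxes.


Find max of each group:
  Group 1: [11, 37, 11, 9] -> max = 37
  Group 2: [49, 29, 48] -> max = 49
Maxes: [37, 49]
Minimum of maxes = 37
Final answer: 37


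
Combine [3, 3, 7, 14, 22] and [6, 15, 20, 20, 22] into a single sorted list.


List A: [3, 3, 7, 14, 22]
List B: [6, 15, 20, 20, 22]
Repeatedly compare the front elements and take the smaller:
  3 vs 6 -> take 3
  3 vs 6 -> take 3
  7 vs 6 -> take 6
  7 vs 15 -> take 7
  14 vs 15 -> take 14
  22 vs 15 -> take 15
  22 vs 20 -> take 20
  22 vs 20 -> take 20
  22 vs 22 -> take 22
  A is exhausted; append the rest of B: [22]
Final answer: [3, 3, 6, 7, 14, 15, 20, 20, 22, 22]


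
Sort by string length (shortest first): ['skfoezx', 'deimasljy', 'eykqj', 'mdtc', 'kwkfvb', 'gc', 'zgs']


Compute lengths:
  'skfoezx' has length 7
  'deimasljy' has length 9
  'eykqj' has length 5
  'mdtc' has length 4
  'kwkfvb' has length 6
  'gc' has length 2
  'zgs' has length 3
Lengths in increasing order: 2 < 3 < 4 < 5 < 6 < 7 < 9
Listing the words in that order gives the answer.
Final answer: ['gc', 'zgs', 'mdtc', 'eykqj', 'kwkfvb', 'skfoezx', 'deimasljy']


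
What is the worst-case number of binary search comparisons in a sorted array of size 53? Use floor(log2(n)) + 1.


Binary search halves the search space each step.
Maximum comparisons = floor(log2(53)) + 1
log2(53) = 5.7279
floor(log2(53)) = 5, so 5 + 1 = 6
Final answer: 6


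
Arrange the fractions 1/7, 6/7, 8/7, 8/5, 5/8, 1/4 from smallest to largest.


Convert to decimal for comparison:
  1/7 = 0.1429
  6/7 = 0.8571
  8/7 = 1.1429
  8/5 = 1.6
  5/8 = 0.625
  1/4 = 0.25
Decimals in increasing order: 0.1429 < 0.25 < 0.625 < 0.8571 < 1.1429 < 1.6
Writing each back as its fraction gives the sorted order.
Final answer: 1/7, 1/4, 5/8, 6/7, 8/7, 8/5


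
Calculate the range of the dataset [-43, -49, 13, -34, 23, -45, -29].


Maximum value: 23
Minimum value: -49
Range = 23 - (-49) = 72
Final answer: 72


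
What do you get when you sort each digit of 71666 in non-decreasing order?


The number 71666 has digits: 7, 1, 6, 6, 6
Sorted: 1, 6, 6, 6, 7
Joining the sorted digits gives the result.
Final answer: 16667


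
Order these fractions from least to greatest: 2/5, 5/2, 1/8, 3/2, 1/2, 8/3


Convert to decimal for comparison:
  2/5 = 0.4
  5/2 = 2.5
  1/8 = 0.125
  3/2 = 1.5
  1/2 = 0.5
  8/3 = 2.6667
Decimals in increasing order: 0.125 < 0.4 < 0.5 < 1.5 < 2.5 < 2.6667
Writing each back as its fraction gives the sorted order.
Final answer: 1/8, 2/5, 1/2, 3/2, 5/2, 8/3


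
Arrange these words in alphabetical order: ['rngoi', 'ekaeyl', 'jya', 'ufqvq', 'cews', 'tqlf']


Compare strings character by character (the first differing letter decides):
  'cews' < 'ekaeyl' since 'c' < 'e' at position 1
  'ekaeyl' < 'jya' since 'e' < 'j' at position 1
  'jya' < 'rngoi' since 'j' < 'r' at position 1
  'rngoi' < 'tqlf' since 'r' < 't' at position 1
  'tqlf' < 'ufqvq' since 't' < 'u' at position 1
Chaining these comparisons gives the alphabetical order.
Final answer: ['cews', 'ekaeyl', 'jya', 'rngoi', 'tqlf', 'ufqvq']


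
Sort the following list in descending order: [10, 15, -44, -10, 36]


Original list: [10, 15, -44, -10, 36]
Repeatedly take the largest remaining element:
  Remaining [10, 15, -44, -10, 36] -> largest is 36
  Remaining [10, 15, -44, -10] -> largest is 15
  Remaining [10, -44, -10] -> largest is 10
  Remaining [-44, -10] -> largest is -10
  Remaining [-44] -> largest is -44
Collecting the picks in order gives the descending list.
Final answer: [36, 15, 10, -10, -44]


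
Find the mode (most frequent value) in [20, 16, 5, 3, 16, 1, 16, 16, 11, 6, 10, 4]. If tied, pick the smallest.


Count the frequency of each value:
  1 appears 1 time(s)
  3 appears 1 time(s)
  4 appears 1 time(s)
  5 appears 1 time(s)
  6 appears 1 time(s)
  10 appears 1 time(s)
  11 appears 1 time(s)
  16 appears 4 time(s)
  20 appears 1 time(s)
Maximum frequency is 4.
Only 16 reaches that frequency, so it is the mode.
Final answer: 16


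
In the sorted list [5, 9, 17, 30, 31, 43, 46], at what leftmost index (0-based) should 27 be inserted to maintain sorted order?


List is sorted: [5, 9, 17, 30, 31, 43, 46]
We need the leftmost position where 27 can be inserted, i.e. the first index whose element is >= 27 (or the end of the list if none is).
Binary search with low=0, high=7 (0-based indices):
  low=0, high=7, mid=3: a[3]=30 >= 27, so high = 3
  low=0, high=3, mid=1: a[1]=9 < 27, so low = 2
  low=2, high=3, mid=2: a[2]=17 < 27, so low = 3
Now low = high = 3, so the insertion index is 3.
Final answer: 3


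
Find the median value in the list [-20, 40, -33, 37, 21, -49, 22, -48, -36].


First, sort the list: [-49, -48, -36, -33, -20, 21, 22, 37, 40]
The list has 9 elements (odd count).
The middle index is 4 (0-based), and the element there is -20.
Final answer: -20


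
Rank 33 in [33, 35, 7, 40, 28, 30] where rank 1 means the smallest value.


Sort ascending: [7, 28, 30, 33, 35, 40]
Find 33 in the sorted list.
33 is at position 4 (1-indexed).
Final answer: 4


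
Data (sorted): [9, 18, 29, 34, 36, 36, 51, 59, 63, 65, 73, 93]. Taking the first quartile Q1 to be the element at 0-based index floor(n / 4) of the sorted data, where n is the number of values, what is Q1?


The list has n = 12 elements.
Q1 index = floor(12 / 4) = floor(3) = 3
Counting from index 0 in the sorted data, the element at index 3 is 34.
Final answer: 34


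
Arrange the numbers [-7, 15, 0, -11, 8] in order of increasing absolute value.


Compute absolute values:
  |-7| = 7
  |15| = 15
  |0| = 0
  |-11| = 11
  |8| = 8
Absolute values in increasing order: 0 < 7 < 8 < 11 < 15
Listing the original numbers in that order gives the answer.
Final answer: [0, -7, 8, -11, 15]


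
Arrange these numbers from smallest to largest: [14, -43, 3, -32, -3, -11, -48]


Original list: [14, -43, 3, -32, -3, -11, -48]
Repeatedly take the smallest remaining element:
  Remaining [14, -43, 3, -32, -3, -11, -48] -> smallest is -48
  Remaining [14, -43, 3, -32, -3, -11] -> smallest is -43
  Remaining [14, 3, -32, -3, -11] -> smallest is -32
  Remaining [14, 3, -3, -11] -> smallest is -11
  Remaining [14, 3, -3] -> smallest is -3
  Remaining [14, 3] -> smallest is 3
  Remaining [14] -> smallest is 14
Collecting the picks in order gives the sorted list.
Final answer: [-48, -43, -32, -11, -3, 3, 14]


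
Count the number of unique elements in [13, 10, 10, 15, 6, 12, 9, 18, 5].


List all unique values:
Distinct values: [5, 6, 9, 10, 12, 13, 15, 18]
Count = 8
Final answer: 8


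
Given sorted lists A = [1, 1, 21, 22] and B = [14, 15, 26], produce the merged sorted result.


List A: [1, 1, 21, 22]
List B: [14, 15, 26]
Repeatedly compare the front elements and take the smaller:
  1 vs 14 -> take 1
  1 vs 14 -> take 1
  21 vs 14 -> take 14
  21 vs 15 -> take 15
  21 vs 26 -> take 21
  22 vs 26 -> take 22
  A is exhausted; append the rest of B: [26]
Final answer: [1, 1, 14, 15, 21, 22, 26]


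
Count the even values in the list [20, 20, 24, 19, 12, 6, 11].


Check each element:
  20 is even
  20 is even
  24 is even
  19 is odd
  12 is even
  6 is even
  11 is odd
Evens: [20, 20, 24, 12, 6]
Count of evens = 5
Final answer: 5
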